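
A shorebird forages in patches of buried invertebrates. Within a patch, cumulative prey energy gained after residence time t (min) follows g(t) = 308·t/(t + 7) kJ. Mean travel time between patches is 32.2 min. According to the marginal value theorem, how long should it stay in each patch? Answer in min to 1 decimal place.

15.0 min

Maximise g(t)/(T+t): set derivative to zero → g'(t)(T+t) = g(t).
g'(t) = 308·7/(t + 7)². Setting 308·7/(t+7)² = 308t/[(t+7)(32.2+t)] gives 7(32.2+t) = t(t+7), so t² = 7×32.2 = 225.4.
t* = √225.4 = 15.01 min.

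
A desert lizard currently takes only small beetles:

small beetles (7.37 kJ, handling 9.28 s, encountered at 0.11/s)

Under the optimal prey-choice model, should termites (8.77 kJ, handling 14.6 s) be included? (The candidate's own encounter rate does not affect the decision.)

On small beetles alone, R = ΣλE/(1+Σλh) = 0.8107/2.021 = 0.4012 kJ/s.
termites: E/h = 8.77/14.6 = 0.6007 kJ/s.
Since 0.6007 > R, including termites increases the long-run rate.

Yes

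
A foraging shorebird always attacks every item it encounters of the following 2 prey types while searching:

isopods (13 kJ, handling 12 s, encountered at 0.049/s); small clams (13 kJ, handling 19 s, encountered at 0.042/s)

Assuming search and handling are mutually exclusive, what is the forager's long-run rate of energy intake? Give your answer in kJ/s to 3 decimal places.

0.496 kJ/s

R = (0.049×13 + 0.042×13) / (1 + 0.049×12 + 0.042×19) = 1.183/2.386 = 0.4958 kJ/s.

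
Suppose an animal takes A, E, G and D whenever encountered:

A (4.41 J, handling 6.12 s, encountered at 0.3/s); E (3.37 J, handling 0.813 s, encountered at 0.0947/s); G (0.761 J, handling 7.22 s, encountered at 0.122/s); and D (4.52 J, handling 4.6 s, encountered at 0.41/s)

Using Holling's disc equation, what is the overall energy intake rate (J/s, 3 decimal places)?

0.632 J/s

R = (0.3×4.41 + 0.0947×3.37 + 0.122×0.761 + 0.41×4.52) / (1 + 0.3×6.12 + 0.0947×0.813 + 0.122×7.22 + 0.41×4.6) = 3.588/5.68 = 0.6317 J/s.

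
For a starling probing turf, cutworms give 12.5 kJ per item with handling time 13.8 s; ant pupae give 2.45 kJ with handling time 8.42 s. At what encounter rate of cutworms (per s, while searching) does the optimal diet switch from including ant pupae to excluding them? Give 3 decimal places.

The zero-one rule: include ant pupae iff E₂/h₂ > λE₁/(1+λh₁). Equality gives the switch point.
λE₁h₂ = E₂ + λE₂h₁ ⇒ λ = E₂/(E₁h₂ − E₂h₁) = 2.45/(105.2 − 33.81) = 0.03429 per s.

0.034 per s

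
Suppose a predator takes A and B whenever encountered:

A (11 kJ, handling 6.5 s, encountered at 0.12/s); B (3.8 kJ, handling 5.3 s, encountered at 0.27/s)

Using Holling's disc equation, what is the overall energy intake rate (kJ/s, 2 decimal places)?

R = (0.12×11 + 0.27×3.8) / (1 + 0.12×6.5 + 0.27×5.3) = 2.346/3.211 = 0.7306 kJ/s.

0.73 kJ/s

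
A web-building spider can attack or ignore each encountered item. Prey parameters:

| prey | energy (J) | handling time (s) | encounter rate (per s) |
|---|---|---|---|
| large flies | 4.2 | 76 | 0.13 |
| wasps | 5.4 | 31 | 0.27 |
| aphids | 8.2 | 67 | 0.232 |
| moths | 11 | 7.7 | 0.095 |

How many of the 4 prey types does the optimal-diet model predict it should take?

1

Rank by E/h (J/s): moths 1.43, wasps 0.174, aphids 0.122, large flies 0.0553. Include each in turn until the next type's E/h falls below the running intake rate.
Rate on top 1: 0.6035. wasps: 0.174 < 0.6035 → exclude; stop.
Optimal diet: moths — 1 of 4 types.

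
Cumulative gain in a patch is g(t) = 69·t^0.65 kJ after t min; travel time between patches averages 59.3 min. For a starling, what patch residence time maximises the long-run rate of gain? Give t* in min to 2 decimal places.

110.13 min

Optimal t* satisfies g'(t*) = g(t*)/(T + t*).
g'(t) = 0.65·69·t^-0.35. Setting 0.65·69·t^-0.35 = 69·t^0.65/(59.3+t) gives 0.65(59.3+t) = t, so 0.35·t = 0.65×59.3.
t* = 0.65×59.3/0.35 = 110.1 min.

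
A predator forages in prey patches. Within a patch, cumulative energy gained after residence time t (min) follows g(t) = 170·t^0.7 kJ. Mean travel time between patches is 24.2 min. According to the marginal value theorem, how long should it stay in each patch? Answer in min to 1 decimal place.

56.5 min

By the marginal value theorem, leave when the instantaneous gain rate g'(t) equals the habitat-wide average g(t)/(T + t).
g'(t) = 0.7·170·t^-0.3. Setting 0.7·170·t^-0.3 = 170·t^0.7/(24.2+t) gives 0.7(24.2+t) = t, so 0.30·t = 0.7×24.2.
t* = 0.7×24.2/0.30 = 56.47 min.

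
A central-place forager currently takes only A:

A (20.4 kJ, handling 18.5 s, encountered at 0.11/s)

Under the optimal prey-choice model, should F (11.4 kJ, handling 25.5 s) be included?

Intake rate on the current diet: R = (0.11×20.4) / (1 + 0.11×18.5) = 2.244/3.035 = 0.7394 kJ/s.
Profitability of F: 11.4/25.5 = 0.4471 kJ/s.
0.4471 < 0.7394, so adding F would lower the average — exclude it.

No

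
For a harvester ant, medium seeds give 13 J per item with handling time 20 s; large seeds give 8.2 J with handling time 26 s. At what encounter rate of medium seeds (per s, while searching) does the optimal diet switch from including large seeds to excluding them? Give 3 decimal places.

Drop large seeds once their profitability E₂/h₂ falls below the rate achievable on medium seeds alone: E₂/h₂ = λE₁/(1 + λh₁).
Solve for λ: λE₁h₂ = E₂(1 + λh₁) → λ(E₁h₂ − E₂h₁) = E₂ → λ = E₂/(E₁h₂ − E₂h₁).
λ = 8.2/(13×26 − 8.2×20) = 8.2/174 = 0.04713 per s.

0.047 per s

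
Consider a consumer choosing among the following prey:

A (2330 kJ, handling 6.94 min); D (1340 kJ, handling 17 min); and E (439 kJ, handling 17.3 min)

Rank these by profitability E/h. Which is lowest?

E

Profitability E/h (kJ/min): A = 2330/6.94 = 336, D = 1340/17 = 78.8, E = 439/17.3 = 25.4.
Ranked: A > D > E.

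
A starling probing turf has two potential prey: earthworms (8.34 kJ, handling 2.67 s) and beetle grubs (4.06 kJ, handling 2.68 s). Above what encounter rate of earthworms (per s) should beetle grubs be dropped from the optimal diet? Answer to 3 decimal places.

Drop beetle grubs once their profitability E₂/h₂ falls below the rate achievable on earthworms alone: E₂/h₂ = λE₁/(1 + λh₁).
Solve for λ: λE₁h₂ = E₂(1 + λh₁) → λ(E₁h₂ − E₂h₁) = E₂ → λ = E₂/(E₁h₂ − E₂h₁).
λ = 4.06/(8.34×2.68 − 4.06×2.67) = 4.06/11.51 = 0.3527 per s.

0.353 per s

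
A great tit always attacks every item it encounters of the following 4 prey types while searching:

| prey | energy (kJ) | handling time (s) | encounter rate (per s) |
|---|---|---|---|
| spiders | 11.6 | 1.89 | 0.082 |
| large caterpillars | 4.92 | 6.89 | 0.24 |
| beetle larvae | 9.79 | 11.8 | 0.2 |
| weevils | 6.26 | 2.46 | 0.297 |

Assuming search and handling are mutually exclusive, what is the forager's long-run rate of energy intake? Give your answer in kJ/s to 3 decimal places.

R = (0.082×11.6 + 0.24×4.92 + 0.2×9.79 + 0.297×6.26) / (1 + 0.082×1.89 + 0.24×6.89 + 0.2×11.8 + 0.297×2.46) = 5.949/5.899 = 1.008 kJ/s.

1.008 kJ/s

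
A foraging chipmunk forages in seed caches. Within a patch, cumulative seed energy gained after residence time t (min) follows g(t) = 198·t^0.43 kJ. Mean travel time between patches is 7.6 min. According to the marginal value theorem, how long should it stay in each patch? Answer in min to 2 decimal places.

5.73 min

Optimal t* satisfies g'(t*) = g(t*)/(T + t*).
g'(t) = 0.43·198·t^-0.57. Setting 0.43·198·t^-0.57 = 198·t^0.43/(7.6+t) gives 0.43(7.6+t) = t, so 0.57·t = 0.43×7.6.
t* = 0.43×7.6/0.57 = 5.733 min.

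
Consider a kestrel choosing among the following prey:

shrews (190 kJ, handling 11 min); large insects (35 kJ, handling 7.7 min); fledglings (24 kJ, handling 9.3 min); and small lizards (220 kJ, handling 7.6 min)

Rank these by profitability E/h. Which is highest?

small lizards

In descending order of E/h:
small lizards: 220/7.6 = 28.9 kJ/min
shrews: 190/11 = 17.3 kJ/min
large insects: 35/7.7 = 4.55 kJ/min
fledglings: 24/9.3 = 2.58 kJ/min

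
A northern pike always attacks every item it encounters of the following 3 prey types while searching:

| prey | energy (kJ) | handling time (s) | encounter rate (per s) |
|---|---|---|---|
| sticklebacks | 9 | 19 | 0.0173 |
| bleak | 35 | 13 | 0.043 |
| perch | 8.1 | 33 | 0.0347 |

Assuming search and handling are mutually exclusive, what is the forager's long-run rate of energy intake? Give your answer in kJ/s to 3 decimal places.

0.640 kJ/s

R = (0.0173×9 + 0.043×35 + 0.0347×8.1) / (1 + 0.0173×19 + 0.043×13 + 0.0347×33) = 1.942/3.033 = 0.6403 kJ/s.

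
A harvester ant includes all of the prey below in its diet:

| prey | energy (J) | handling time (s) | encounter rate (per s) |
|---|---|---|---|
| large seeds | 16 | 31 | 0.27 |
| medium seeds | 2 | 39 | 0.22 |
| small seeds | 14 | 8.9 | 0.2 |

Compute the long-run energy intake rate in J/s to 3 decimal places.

R = Σλ_iE_i / (1 + Σλ_ih_i)
Numerator: 0.27×16 + 0.22×2 + 0.2×14 = 7.56
Denominator: 1 + 0.27×31 + 0.22×39 + 0.2×8.9 = 19.73
R = 7.56/19.73 = 0.3832 J/s

0.383 J/s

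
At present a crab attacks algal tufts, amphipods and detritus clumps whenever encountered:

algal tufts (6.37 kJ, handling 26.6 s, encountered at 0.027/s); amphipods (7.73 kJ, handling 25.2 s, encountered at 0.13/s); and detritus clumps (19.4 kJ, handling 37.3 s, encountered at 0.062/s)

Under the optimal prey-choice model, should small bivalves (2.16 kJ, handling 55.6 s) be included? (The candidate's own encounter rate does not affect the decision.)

No

Current rate: (0.027×6.37 + 0.13×7.73 + 0.062×19.4)/(1 + 0.027×26.6 + 0.13×25.2 + 0.062×37.3) = 0.3257 kJ/s.
Profitability of small bivalves: 2.16/55.6 = 0.03885 kJ/s.
0.03885 < 0.3257, so adding small bivalves would lower the average — exclude it.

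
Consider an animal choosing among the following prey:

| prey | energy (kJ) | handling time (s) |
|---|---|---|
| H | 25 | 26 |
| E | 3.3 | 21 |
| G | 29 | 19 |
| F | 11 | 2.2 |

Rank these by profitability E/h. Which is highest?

F

In descending order of E/h:
F: 11/2.2 = 5 kJ/s
G: 29/19 = 1.53 kJ/s
H: 25/26 = 0.962 kJ/s
E: 3.3/21 = 0.157 kJ/s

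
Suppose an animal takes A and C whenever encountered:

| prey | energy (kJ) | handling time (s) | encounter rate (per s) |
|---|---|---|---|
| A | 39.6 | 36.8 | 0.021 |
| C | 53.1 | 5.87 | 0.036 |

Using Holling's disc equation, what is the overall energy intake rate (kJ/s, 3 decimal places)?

Energy encountered per unit search time: 0.021×39.6 + 0.036×53.1 = 2.743 kJ/s.
Handling time per unit search time: 0.021×36.8 + 0.036×5.87 = 0.9841.
Rate = 2.743/(1 + 0.9841) = 1.383 kJ/s.

1.383 kJ/s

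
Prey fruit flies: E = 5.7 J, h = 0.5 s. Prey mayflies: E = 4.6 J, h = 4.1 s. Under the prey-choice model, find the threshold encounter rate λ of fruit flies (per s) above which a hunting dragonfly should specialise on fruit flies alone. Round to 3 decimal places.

Drop mayflies once their profitability E₂/h₂ falls below the rate achievable on fruit flies alone: E₂/h₂ = λE₁/(1 + λh₁).
Solve for λ: λE₁h₂ = E₂(1 + λh₁) → λ(E₁h₂ − E₂h₁) = E₂ → λ = E₂/(E₁h₂ − E₂h₁).
λ = 4.6/(5.7×4.1 − 4.6×0.5) = 4.6/21.07 = 0.2183 per s.

0.218 per s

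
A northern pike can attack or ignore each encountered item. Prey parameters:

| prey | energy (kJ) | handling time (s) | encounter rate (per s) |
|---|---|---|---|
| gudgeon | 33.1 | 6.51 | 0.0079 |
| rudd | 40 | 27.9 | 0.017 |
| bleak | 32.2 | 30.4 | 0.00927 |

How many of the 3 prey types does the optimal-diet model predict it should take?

Profitabilities (E/h, kJ/s): gudgeon 5.08, rudd 1.43, bleak 1.06. Add prey in this order while the next type's profitability exceeds the intake rate on those already taken.
Rate on top 1: 0.2487. rudd: 1.43 > 0.2487 → include.
Rate on top 2: 0.6171. bleak: 1.06 > 0.6171 → include.
Optimal diet: gudgeon, rudd, bleak — 3 of 3 types.

3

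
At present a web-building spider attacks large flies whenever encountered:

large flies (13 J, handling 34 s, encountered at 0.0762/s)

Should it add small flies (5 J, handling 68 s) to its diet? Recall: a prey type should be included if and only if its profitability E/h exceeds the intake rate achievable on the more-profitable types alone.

Current rate: (0.0762×13)/(1 + 0.0762×34) = 0.2759 J/s.
small flies: E/h = 5/68 = 0.07353 J/s.
0.07353 < 0.2759, so adding small flies would lower the average — exclude it.

No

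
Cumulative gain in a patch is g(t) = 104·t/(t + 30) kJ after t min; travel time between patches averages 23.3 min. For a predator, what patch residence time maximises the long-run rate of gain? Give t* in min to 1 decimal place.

By the marginal value theorem, leave when the instantaneous gain rate g'(t) equals the habitat-wide average g(t)/(T + t).
g'(t) = 104·30/(t + 30)². Setting 104·30/(t+30)² = 104t/[(t+30)(23.3+t)] gives 30(23.3+t) = t(t+30), so t² = 30×23.3 = 699.
t* = √699 = 26.44 min.

26.4 min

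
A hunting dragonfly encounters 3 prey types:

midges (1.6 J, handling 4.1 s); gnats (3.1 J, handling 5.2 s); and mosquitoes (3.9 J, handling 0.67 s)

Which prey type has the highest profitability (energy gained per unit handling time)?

mosquitoes

Profitability E/h (J/s): midges = 1.6/4.1 = 0.39, gnats = 3.1/5.2 = 0.596, mosquitoes = 3.9/0.67 = 5.82.
Ranked: mosquitoes > gnats > midges.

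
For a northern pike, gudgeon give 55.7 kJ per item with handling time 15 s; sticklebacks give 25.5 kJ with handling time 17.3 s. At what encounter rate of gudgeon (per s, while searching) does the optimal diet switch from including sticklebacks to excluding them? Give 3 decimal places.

At the threshold, the rate on gudgeon alone equals the profitability of sticklebacks: λ·55.7/(1 + λ·15) = 25.5/17.3 = 1.474.
Rearranging, λ(55.7 − 1.474×15) = 1.474, so λ = 1.474/33.59 = 0.04388 per s.

0.044 per s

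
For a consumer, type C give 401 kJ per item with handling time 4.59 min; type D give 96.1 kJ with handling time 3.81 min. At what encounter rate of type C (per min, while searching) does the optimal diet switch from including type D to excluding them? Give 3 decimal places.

At the threshold, the rate on type C alone equals the profitability of type D: λ·401/(1 + λ·4.59) = 96.1/3.81 = 25.22.
Rearranging, λ(401 − 25.22×4.59) = 25.22, so λ = 25.22/285.2 = 0.08843 per min.

0.088 per min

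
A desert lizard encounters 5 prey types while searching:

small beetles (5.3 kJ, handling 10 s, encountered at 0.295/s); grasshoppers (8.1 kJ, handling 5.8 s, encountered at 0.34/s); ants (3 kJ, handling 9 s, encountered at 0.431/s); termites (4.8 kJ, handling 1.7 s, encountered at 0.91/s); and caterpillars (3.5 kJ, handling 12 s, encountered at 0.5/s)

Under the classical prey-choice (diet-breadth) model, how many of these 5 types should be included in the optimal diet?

1

E/h in descending order: termites 2.82, grasshoppers 1.4, small beetles 0.53, ants 0.333, caterpillars 0.292 kJ/s. The optimal diet is the largest prefix of this list for which every included type satisfies E_i/h_i > R on the types above it.
Rate on top 1: 1.715. grasshoppers: 1.4 < 1.715 → exclude; stop.
Optimal diet: termites — 1 of 5 types.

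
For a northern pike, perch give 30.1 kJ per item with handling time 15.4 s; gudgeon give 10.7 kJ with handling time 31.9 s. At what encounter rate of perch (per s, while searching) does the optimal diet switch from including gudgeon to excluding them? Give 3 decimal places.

The zero-one rule: include gudgeon iff E₂/h₂ > λE₁/(1+λh₁). Equality gives the switch point.
λE₁h₂ = E₂ + λE₂h₁ ⇒ λ = E₂/(E₁h₂ − E₂h₁) = 10.7/(960.2 − 164.8) = 0.01345 per s.

0.013 per s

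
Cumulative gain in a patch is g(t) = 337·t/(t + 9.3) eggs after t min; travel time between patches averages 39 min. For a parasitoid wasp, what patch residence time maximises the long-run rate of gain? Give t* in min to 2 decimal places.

19.04 min

Optimal t* satisfies g'(t*) = g(t*)/(T + t*).
g'(t) = 337·9.3/(t + 9.3)². Setting 337·9.3/(t+9.3)² = 337t/[(t+9.3)(39+t)] gives 9.3(39+t) = t(t+9.3), so t² = 9.3×39 = 362.7.
t* = √362.7 = 19.04 min.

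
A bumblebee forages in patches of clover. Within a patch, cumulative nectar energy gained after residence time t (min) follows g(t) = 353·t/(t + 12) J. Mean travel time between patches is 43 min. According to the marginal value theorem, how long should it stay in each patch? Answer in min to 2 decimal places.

22.72 min

Optimal t* satisfies g'(t*) = g(t*)/(T + t*).
g'(t) = 353·12/(t + 12)². Setting 353·12/(t+12)² = 353t/[(t+12)(43+t)] gives 12(43+t) = t(t+12), so t² = 12×43 = 516.
t* = √516 = 22.72 min.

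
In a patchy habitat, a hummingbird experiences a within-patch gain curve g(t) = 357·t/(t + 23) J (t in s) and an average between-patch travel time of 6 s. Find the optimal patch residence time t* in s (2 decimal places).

Maximise g(t)/(T+t): set derivative to zero → g'(t)(T+t) = g(t).
g'(t) = 357·23/(t + 23)². Setting 357·23/(t+23)² = 357t/[(t+23)(6+t)] gives 23(6+t) = t(t+23), so t² = 23×6 = 138.
t* = √138 = 11.75 s.

11.75 s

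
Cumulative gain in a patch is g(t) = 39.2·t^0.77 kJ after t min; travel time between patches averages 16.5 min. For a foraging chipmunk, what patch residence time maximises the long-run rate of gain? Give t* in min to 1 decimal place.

Optimal t* satisfies g'(t*) = g(t*)/(T + t*).
g'(t) = 0.77·39.2·t^-0.23. Setting 0.77·39.2·t^-0.23 = 39.2·t^0.77/(16.5+t) gives 0.77(16.5+t) = t, so 0.23·t = 0.77×16.5.
t* = 0.77×16.5/0.23 = 55.24 min.

55.2 min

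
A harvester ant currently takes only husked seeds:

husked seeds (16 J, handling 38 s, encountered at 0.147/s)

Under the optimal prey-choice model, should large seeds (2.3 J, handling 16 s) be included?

Intake rate on the current diet: R = (0.147×16) / (1 + 0.147×38) = 2.352/6.586 = 0.3571 J/s.
large seeds: E/h = 2.3/16 = 0.1437 J/s.
0.1437 < 0.3571, so adding large seeds would lower the average — exclude it.

No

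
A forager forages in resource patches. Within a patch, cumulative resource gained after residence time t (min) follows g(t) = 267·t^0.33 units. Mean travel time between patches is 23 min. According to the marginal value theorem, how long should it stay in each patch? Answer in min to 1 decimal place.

Maximise g(t)/(T+t): set derivative to zero → g'(t)(T+t) = g(t).
g'(t) = 0.33·267·t^-0.67. Setting 0.33·267·t^-0.67 = 267·t^0.33/(23+t) gives 0.33(23+t) = t, so 0.67·t = 0.33×23.
t* = 0.33×23/0.67 = 11.33 min.

11.3 min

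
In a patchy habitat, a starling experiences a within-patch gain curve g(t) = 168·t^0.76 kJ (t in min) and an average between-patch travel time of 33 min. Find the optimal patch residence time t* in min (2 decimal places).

104.50 min

Maximise g(t)/(T+t): set derivative to zero → g'(t)(T+t) = g(t).
g'(t) = 0.76·168·t^-0.24. Setting 0.76·168·t^-0.24 = 168·t^0.76/(33+t) gives 0.76(33+t) = t, so 0.24·t = 0.76×33.
t* = 0.76×33/0.24 = 104.5 min.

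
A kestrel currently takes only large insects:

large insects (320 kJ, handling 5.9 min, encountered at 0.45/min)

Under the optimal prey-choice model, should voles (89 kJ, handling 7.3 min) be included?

No

Intake rate on the current diet: R = (0.45×320) / (1 + 0.45×5.9) = 144/3.655 = 39.4 kJ/min.
voles: E/h = 89/7.3 = 12.19 kJ/min.
12.19 < 39.4, so adding voles would lower the average — exclude it.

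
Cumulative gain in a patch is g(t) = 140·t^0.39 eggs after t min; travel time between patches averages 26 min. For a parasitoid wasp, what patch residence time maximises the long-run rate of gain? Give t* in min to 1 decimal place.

Maximise g(t)/(T+t): set derivative to zero → g'(t)(T+t) = g(t).
g'(t) = 0.39·140·t^-0.61. Setting 0.39·140·t^-0.61 = 140·t^0.39/(26+t) gives 0.39(26+t) = t, so 0.61·t = 0.39×26.
t* = 0.39×26/0.61 = 16.62 min.

16.6 min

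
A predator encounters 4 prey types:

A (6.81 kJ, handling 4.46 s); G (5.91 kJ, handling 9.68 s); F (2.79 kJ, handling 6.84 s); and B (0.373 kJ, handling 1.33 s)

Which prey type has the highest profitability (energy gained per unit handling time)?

A

In descending order of E/h:
A: 6.81/4.46 = 1.53 kJ/s
G: 5.91/9.68 = 0.611 kJ/s
F: 2.79/6.84 = 0.408 kJ/s
B: 0.373/1.33 = 0.28 kJ/s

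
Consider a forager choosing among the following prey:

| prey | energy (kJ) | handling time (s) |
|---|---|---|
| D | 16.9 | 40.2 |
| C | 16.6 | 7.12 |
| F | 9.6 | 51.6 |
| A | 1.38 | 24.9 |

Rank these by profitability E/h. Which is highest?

In descending order of E/h:
C: 16.6/7.12 = 2.33 kJ/s
D: 16.9/40.2 = 0.42 kJ/s
F: 9.6/51.6 = 0.186 kJ/s
A: 1.38/24.9 = 0.0554 kJ/s

C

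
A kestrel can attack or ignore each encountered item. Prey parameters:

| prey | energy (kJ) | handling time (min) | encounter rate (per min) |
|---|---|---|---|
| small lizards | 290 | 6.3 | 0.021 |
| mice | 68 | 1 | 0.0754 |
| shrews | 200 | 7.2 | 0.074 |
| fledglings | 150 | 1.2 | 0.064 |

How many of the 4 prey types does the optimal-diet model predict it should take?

Rank by E/h (kJ/min): fledglings 125, mice 68, small lizards 46, shrews 27.8. Include each in turn until the next type's E/h falls below the running intake rate.
Rate on top 1: 8.915. mice: 68 > 8.915 → include.
Rate on top 2: 12.78. small lizards: 46 > 12.78 → include.
Rate on top 3: 16.21. shrews: 27.8 > 16.21 → include.
Optimal diet: fledglings, mice, small lizards, shrews — 4 of 4 types.

4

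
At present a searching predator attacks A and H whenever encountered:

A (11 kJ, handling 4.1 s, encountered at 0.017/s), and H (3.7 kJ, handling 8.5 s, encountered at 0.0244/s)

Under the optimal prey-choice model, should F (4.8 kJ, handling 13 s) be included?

Current rate: (0.017×11 + 0.0244×3.7)/(1 + 0.017×4.1 + 0.0244×8.5) = 0.2171 kJ/s.
Profitability of F: 4.8/13 = 0.3692 kJ/s.
0.3692 > 0.2171, so adding F raises the average — include it.

Yes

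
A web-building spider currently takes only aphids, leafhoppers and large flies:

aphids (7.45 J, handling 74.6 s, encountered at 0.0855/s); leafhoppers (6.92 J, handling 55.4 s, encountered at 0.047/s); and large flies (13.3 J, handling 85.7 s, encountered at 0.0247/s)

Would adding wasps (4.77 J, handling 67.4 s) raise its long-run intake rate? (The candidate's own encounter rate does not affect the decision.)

Current rate: (0.0855×7.45 + 0.047×6.92 + 0.0247×13.3)/(1 + 0.0855×74.6 + 0.047×55.4 + 0.0247×85.7) = 0.1067 J/s.
wasps: E/h = 4.77/67.4 = 0.07077 J/s.
0.07077 < 0.1067, so adding wasps would lower the average — exclude it.

No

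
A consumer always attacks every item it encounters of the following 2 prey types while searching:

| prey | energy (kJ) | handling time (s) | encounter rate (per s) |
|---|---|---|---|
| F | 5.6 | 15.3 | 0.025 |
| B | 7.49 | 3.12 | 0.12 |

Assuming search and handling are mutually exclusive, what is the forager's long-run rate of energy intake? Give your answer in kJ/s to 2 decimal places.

R = (0.025×5.6 + 0.12×7.49) / (1 + 0.025×15.3 + 0.12×3.12) = 1.039/1.757 = 0.5913 kJ/s.

0.59 kJ/s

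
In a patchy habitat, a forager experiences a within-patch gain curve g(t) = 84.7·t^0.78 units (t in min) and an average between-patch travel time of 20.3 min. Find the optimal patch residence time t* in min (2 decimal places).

71.97 min

By the marginal value theorem, leave when the instantaneous gain rate g'(t) equals the habitat-wide average g(t)/(T + t).
g'(t) = 0.78·84.7·t^-0.22. Setting 0.78·84.7·t^-0.22 = 84.7·t^0.78/(20.3+t) gives 0.78(20.3+t) = t, so 0.22·t = 0.78×20.3.
t* = 0.78×20.3/0.22 = 71.97 min.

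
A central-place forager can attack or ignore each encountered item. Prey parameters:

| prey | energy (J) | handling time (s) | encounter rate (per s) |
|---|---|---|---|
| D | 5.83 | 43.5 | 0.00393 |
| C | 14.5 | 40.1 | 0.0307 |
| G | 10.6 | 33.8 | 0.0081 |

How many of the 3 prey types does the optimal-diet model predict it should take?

Profitabilities (E/h, J/s): C 0.362, G 0.314, D 0.134. Add prey in this order while the next type's profitability exceeds the intake rate on those already taken.
Rate on top 1: 0.1995. G: 0.314 > 0.1995 → include.
Rate on top 2: 0.212. D: 0.134 < 0.212 → exclude; stop.
Optimal diet: C, G — 2 of 3 types.

2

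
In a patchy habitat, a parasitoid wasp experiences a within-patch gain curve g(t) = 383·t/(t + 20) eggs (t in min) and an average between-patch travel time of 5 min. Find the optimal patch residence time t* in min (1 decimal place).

Maximise g(t)/(T+t): set derivative to zero → g'(t)(T+t) = g(t).
g'(t) = 383·20/(t + 20)². Setting 383·20/(t+20)² = 383t/[(t+20)(5+t)] gives 20(5+t) = t(t+20), so t² = 20×5 = 100.
t* = √100 = 10 min.

10.0 min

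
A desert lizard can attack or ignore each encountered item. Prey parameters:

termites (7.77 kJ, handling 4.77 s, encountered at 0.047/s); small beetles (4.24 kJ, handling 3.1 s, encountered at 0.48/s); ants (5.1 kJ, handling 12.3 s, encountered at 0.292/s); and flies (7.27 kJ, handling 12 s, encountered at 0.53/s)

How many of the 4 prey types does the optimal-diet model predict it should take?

E/h in descending order: termites 1.63, small beetles 1.37, flies 0.606, ants 0.415 kJ/s. The optimal diet is the largest prefix of this list for which every included type satisfies E_i/h_i > R on the types above it.
Rate on top 1: 0.2983. small beetles: 1.37 > 0.2983 → include.
Rate on top 2: 0.885. flies: 0.606 < 0.885 → exclude; stop.
Optimal diet: termites, small beetles — 2 of 4 types.

2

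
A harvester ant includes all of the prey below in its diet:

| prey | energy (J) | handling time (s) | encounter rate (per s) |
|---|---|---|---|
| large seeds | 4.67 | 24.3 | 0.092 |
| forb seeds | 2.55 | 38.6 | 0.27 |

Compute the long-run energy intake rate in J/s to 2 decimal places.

0.08 J/s

Energy encountered per unit search time: 0.092×4.67 + 0.27×2.55 = 1.118 J/s.
Handling time per unit search time: 0.092×24.3 + 0.27×38.6 = 12.66.
Rate = 1.118/(1 + 12.66) = 0.08187 J/s.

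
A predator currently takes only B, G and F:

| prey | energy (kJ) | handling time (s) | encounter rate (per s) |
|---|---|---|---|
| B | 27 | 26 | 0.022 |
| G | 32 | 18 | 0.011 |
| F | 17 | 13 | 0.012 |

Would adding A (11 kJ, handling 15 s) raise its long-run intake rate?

On B, G and F alone, R = ΣλE/(1+Σλh) = 1.15/1.926 = 0.5971 kJ/s.
Profitability of A: 11/15 = 0.7333 kJ/s.
Since 0.7333 > R, including A increases the long-run rate.

Yes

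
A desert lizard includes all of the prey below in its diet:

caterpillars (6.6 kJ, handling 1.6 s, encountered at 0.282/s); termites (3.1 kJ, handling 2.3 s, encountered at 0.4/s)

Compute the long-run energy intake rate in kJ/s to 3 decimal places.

1.308 kJ/s

R = (0.282×6.6 + 0.4×3.1) / (1 + 0.282×1.6 + 0.4×2.3) = 3.101/2.371 = 1.308 kJ/s.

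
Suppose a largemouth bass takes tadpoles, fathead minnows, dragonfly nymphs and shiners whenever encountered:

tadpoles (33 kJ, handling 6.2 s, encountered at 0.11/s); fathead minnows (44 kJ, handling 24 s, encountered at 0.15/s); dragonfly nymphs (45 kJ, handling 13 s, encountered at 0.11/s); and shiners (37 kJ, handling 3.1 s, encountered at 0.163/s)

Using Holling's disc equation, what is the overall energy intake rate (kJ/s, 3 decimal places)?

2.939 kJ/s

R = (0.11×33 + 0.15×44 + 0.11×45 + 0.163×37) / (1 + 0.11×6.2 + 0.15×24 + 0.11×13 + 0.163×3.1) = 21.21/7.217 = 2.939 kJ/s.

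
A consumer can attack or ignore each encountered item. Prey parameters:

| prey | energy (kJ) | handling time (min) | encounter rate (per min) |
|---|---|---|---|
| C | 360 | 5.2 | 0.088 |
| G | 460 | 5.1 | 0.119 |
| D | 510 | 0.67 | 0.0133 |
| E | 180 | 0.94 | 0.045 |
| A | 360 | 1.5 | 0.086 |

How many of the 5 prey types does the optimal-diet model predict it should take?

Profitabilities (E/h, kJ/min): D 761, A 240, E 191, G 90.2, C 69.2. Add prey in this order while the next type's profitability exceeds the intake rate on those already taken.
Rate on top 1: 6.723. A: 240 > 6.723 → include.
Rate on top 2: 33.17. E: 191 > 33.17 → include.
Rate on top 3: 38.84. G: 90.2 > 38.84 → include.
Rate on top 4: 56.28. C: 69.2 > 56.28 → include.
Optimal diet: D, A, E, G, C — 5 of 5 types.

5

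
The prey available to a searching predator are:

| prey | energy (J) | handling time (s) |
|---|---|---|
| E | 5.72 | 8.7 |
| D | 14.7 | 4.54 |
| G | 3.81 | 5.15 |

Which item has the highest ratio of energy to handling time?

In descending order of E/h:
D: 14.7/4.54 = 3.24 J/s
G: 3.81/5.15 = 0.74 J/s
E: 5.72/8.7 = 0.657 J/s

D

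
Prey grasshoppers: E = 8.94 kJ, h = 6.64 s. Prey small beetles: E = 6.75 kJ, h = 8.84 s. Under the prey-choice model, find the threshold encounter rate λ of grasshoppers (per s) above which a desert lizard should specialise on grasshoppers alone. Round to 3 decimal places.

The zero-one rule: include small beetles iff E₂/h₂ > λE₁/(1+λh₁). Equality gives the switch point.
λE₁h₂ = E₂ + λE₂h₁ ⇒ λ = E₂/(E₁h₂ − E₂h₁) = 6.75/(79.03 − 44.82) = 0.1973 per s.

0.197 per s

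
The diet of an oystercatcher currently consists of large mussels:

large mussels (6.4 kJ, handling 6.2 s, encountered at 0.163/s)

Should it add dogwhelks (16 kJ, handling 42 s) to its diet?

No

Current rate: (0.163×6.4)/(1 + 0.163×6.2) = 0.5189 kJ/s.
dogwhelks: E/h = 16/42 = 0.381 kJ/s.
Since 0.381 < R, time spent handling dogwhelks is better spent searching.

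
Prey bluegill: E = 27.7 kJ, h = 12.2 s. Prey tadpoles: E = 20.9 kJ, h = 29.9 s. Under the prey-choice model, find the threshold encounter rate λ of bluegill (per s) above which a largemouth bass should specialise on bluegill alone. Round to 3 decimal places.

0.036 per s

At the threshold, the rate on bluegill alone equals the profitability of tadpoles: λ·27.7/(1 + λ·12.2) = 20.9/29.9 = 0.699.
Rearranging, λ(27.7 − 0.699×12.2) = 0.699, so λ = 0.699/19.17 = 0.03646 per s.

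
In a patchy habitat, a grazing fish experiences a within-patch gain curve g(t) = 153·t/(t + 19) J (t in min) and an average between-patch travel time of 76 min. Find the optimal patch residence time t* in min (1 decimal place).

38.0 min

By the marginal value theorem, leave when the instantaneous gain rate g'(t) equals the habitat-wide average g(t)/(T + t).
g'(t) = 153·19/(t + 19)². Setting 153·19/(t+19)² = 153t/[(t+19)(76+t)] gives 19(76+t) = t(t+19), so t² = 19×76 = 1444.
t* = √1444 = 38 min.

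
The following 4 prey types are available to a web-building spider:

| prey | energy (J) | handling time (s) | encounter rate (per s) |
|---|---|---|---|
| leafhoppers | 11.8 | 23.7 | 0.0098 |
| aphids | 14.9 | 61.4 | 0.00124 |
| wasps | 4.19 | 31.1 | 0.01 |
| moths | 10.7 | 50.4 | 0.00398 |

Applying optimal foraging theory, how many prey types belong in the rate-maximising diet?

E/h in descending order: leafhoppers 0.498, aphids 0.243, moths 0.212, wasps 0.135 J/s. The optimal diet is the largest prefix of this list for which every included type satisfies E_i/h_i > R on the types above it.
Rate on top 1: 0.09384. aphids: 0.243 > 0.09384 → include.
Rate on top 2: 0.1025. moths: 0.212 > 0.1025 → include.
Rate on top 3: 0.1171. wasps: 0.135 > 0.1171 → include.
Optimal diet: leafhoppers, aphids, moths, wasps — 4 of 4 types.

4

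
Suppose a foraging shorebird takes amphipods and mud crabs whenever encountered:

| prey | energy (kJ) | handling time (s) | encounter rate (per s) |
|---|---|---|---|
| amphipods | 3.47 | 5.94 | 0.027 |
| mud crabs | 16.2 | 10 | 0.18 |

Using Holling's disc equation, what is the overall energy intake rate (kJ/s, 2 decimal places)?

1.02 kJ/s

R = (0.027×3.47 + 0.18×16.2) / (1 + 0.027×5.94 + 0.18×10) = 3.01/2.96 = 1.017 kJ/s.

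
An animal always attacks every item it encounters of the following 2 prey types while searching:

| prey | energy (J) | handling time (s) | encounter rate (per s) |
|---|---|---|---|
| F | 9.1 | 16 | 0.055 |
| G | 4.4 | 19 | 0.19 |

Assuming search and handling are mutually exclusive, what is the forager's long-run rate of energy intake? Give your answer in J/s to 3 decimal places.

0.243 J/s

R = (0.055×9.1 + 0.19×4.4) / (1 + 0.055×16 + 0.19×19) = 1.337/5.49 = 0.2434 J/s.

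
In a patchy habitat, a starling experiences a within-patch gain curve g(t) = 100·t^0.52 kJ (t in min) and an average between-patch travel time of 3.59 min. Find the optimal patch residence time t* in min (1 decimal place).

3.9 min

Optimal t* satisfies g'(t*) = g(t*)/(T + t*).
g'(t) = 0.52·100·t^-0.48. Setting 0.52·100·t^-0.48 = 100·t^0.52/(3.59+t) gives 0.52(3.59+t) = t, so 0.48·t = 0.52×3.59.
t* = 0.52×3.59/0.48 = 3.889 min.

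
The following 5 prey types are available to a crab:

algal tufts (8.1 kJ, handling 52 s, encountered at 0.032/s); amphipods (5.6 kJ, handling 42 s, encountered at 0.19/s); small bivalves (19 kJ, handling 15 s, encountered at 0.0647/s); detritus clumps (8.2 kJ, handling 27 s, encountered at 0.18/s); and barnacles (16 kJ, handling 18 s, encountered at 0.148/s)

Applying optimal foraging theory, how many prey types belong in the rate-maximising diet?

E/h in descending order: small bivalves 1.27, barnacles 0.889, detritus clumps 0.304, algal tufts 0.156, amphipods 0.133 kJ/s. The optimal diet is the largest prefix of this list for which every included type satisfies E_i/h_i > R on the types above it.
Rate on top 1: 0.6239. barnacles: 0.889 > 0.6239 → include.
Rate on top 2: 0.7762. detritus clumps: 0.304 < 0.7762 → exclude; stop.
Optimal diet: small bivalves, barnacles — 2 of 5 types.

2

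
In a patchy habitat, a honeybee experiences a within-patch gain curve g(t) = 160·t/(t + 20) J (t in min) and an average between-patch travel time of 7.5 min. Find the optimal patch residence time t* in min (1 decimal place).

Maximise g(t)/(T+t): set derivative to zero → g'(t)(T+t) = g(t).
g'(t) = 160·20/(t + 20)². Setting 160·20/(t+20)² = 160t/[(t+20)(7.5+t)] gives 20(7.5+t) = t(t+20), so t² = 20×7.5 = 150.
t* = √150 = 12.25 min.

12.2 min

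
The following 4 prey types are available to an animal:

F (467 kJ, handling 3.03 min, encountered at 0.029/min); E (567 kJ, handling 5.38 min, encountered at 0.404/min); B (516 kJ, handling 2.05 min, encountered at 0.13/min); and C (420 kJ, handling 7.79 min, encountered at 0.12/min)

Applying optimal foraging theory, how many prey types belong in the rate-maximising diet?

Profitabilities (E/h, kJ/min): B 252, F 154, E 105, C 53.9. Add prey in this order while the next type's profitability exceeds the intake rate on those already taken.
Rate on top 1: 52.96. F: 154 > 52.96 → include.
Rate on top 2: 59.53. E: 105 > 59.53 → include.
Rate on top 3: 87.78. C: 53.9 < 87.78 → exclude; stop.
Optimal diet: B, F, E — 3 of 4 types.

3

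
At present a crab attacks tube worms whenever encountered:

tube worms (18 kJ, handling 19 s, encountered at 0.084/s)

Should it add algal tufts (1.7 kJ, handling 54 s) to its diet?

Current rate: (0.084×18)/(1 + 0.084×19) = 0.5824 kJ/s.
algal tufts: E/h = 1.7/54 = 0.03148 kJ/s.
0.03148 < 0.5824, so adding algal tufts would lower the average — exclude it.

No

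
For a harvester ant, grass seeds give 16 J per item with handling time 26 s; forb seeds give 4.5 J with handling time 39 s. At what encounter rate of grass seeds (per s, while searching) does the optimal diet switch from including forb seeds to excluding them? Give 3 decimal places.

0.009 per s

At the threshold, the rate on grass seeds alone equals the profitability of forb seeds: λ·16/(1 + λ·26) = 4.5/39 = 0.1154.
Rearranging, λ(16 − 0.1154×26) = 0.1154, so λ = 0.1154/13 = 0.008876 per s.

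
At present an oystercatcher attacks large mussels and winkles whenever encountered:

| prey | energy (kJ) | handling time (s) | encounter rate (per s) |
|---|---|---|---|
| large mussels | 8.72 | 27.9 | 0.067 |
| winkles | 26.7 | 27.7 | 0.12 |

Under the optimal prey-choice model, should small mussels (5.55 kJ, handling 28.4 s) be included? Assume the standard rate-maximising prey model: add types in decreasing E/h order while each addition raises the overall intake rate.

On large mussels and winkles alone, R = ΣλE/(1+Σλh) = 3.788/6.193 = 0.6117 kJ/s.
small mussels: E/h = 5.55/28.4 = 0.1954 kJ/s.
Since 0.1954 < R, time spent handling small mussels is better spent searching.

No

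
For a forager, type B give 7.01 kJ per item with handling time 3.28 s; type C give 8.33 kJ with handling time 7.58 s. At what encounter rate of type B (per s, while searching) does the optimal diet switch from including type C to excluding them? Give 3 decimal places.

The zero-one rule: include type C iff E₂/h₂ > λE₁/(1+λh₁). Equality gives the switch point.
λE₁h₂ = E₂ + λE₂h₁ ⇒ λ = E₂/(E₁h₂ − E₂h₁) = 8.33/(53.14 − 27.32) = 0.3227 per s.

0.323 per s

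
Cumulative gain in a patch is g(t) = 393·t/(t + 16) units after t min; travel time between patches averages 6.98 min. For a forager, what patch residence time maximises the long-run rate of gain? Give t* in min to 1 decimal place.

Optimal t* satisfies g'(t*) = g(t*)/(T + t*).
g'(t) = 393·16/(t + 16)². Setting 393·16/(t+16)² = 393t/[(t+16)(6.98+t)] gives 16(6.98+t) = t(t+16), so t² = 16×6.98 = 111.7.
t* = √111.7 = 10.57 min.

10.6 min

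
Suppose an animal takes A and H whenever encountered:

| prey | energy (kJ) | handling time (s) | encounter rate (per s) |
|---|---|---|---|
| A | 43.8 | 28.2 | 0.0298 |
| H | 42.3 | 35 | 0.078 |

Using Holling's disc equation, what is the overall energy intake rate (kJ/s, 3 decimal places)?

1.008 kJ/s

R = (0.0298×43.8 + 0.078×42.3) / (1 + 0.0298×28.2 + 0.078×35) = 4.605/4.57 = 1.008 kJ/s.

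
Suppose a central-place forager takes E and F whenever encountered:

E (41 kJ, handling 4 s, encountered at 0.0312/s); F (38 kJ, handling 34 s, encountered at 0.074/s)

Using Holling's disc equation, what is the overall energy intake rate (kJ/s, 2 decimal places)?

1.12 kJ/s

R = (0.0312×41 + 0.074×38) / (1 + 0.0312×4 + 0.074×34) = 4.091/3.641 = 1.124 kJ/s.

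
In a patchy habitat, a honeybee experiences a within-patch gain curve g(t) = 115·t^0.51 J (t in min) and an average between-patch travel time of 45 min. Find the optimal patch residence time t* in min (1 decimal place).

46.8 min

By the marginal value theorem, leave when the instantaneous gain rate g'(t) equals the habitat-wide average g(t)/(T + t).
g'(t) = 0.51·115·t^-0.49. Setting 0.51·115·t^-0.49 = 115·t^0.51/(45+t) gives 0.51(45+t) = t, so 0.49·t = 0.51×45.
t* = 0.51×45/0.49 = 46.84 min.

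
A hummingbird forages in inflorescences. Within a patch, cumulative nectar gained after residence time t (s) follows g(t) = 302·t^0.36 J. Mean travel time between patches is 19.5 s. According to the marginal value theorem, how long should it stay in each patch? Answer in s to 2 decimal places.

10.97 s

Maximise g(t)/(T+t): set derivative to zero → g'(t)(T+t) = g(t).
g'(t) = 0.36·302·t^-0.64. Setting 0.36·302·t^-0.64 = 302·t^0.36/(19.5+t) gives 0.36(19.5+t) = t, so 0.64·t = 0.36×19.5.
t* = 0.36×19.5/0.64 = 10.97 s.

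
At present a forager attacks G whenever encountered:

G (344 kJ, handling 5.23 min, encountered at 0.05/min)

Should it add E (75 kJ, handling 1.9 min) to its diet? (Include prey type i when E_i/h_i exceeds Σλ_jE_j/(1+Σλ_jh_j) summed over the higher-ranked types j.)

On G alone, R = ΣλE/(1+Σλh) = 17.2/1.262 = 13.63 kJ/min.
Profitability of E: 75/1.9 = 39.47 kJ/min.
39.47 > 13.63, so adding E raises the average — include it.

Yes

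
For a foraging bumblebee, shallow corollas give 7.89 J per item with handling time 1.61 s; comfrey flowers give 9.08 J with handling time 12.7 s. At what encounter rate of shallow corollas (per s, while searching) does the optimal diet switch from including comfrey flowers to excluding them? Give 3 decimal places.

At the threshold, the rate on shallow corollas alone equals the profitability of comfrey flowers: λ·7.89/(1 + λ·1.61) = 9.08/12.7 = 0.715.
Rearranging, λ(7.89 − 0.715×1.61) = 0.715, so λ = 0.715/6.739 = 0.1061 per s.

0.106 per s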